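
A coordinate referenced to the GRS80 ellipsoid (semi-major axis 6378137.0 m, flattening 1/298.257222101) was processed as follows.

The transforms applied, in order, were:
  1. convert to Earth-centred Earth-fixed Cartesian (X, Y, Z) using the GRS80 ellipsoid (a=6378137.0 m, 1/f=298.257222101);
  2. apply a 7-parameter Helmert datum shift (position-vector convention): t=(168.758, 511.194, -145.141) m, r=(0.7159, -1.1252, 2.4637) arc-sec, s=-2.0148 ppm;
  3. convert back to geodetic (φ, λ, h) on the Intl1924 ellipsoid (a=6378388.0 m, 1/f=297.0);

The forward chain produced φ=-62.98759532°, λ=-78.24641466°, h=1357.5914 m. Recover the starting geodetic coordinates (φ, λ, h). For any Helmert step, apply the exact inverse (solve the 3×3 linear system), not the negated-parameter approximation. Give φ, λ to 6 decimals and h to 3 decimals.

φ=-62.982484°, λ=-78.253085°, h=1631.318 m

start: φ=-62.987595°, λ=-78.246415°, h=1357.591 m
→ ECEF (a=6378388.000, f=1/297.0): X=591825.4017, Y=-2844417.5749, Z=-5660685.1770
→ Helmert⁻¹: X=591592.9755, Y=-2844961.2136, Z=-5660544.7939
→ geod (Bowring, a=6378137.000): φ=-62.98248400°, λ=-78.25308500°, h=1631.3180 m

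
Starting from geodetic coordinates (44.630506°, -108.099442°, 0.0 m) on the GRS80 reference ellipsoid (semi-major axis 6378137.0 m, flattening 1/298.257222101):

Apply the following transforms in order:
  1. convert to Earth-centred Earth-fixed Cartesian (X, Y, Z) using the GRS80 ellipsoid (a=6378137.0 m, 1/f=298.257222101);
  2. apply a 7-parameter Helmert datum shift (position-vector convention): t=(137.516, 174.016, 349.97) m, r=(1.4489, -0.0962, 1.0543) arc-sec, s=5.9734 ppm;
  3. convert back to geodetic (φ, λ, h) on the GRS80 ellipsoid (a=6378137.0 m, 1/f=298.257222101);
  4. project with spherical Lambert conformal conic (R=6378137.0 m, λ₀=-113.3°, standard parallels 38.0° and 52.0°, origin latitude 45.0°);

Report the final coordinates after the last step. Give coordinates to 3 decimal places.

E=408734.239 m, N=-27318.235 m

start: φ=44.630506°, λ=-108.099442°, h=0.000 m
→ ECEF (a=6378137.000, f=1/298.257222101): X=-1412458.1499, Y=-4321563.6660, Z=4458220.3441
→ Helmert 7p (PV): X=-1412309.0611, Y=-4321454.0009, Z=4458565.9293
→ geod (Bowring, a=6378137.000): φ=44.63367090°, λ=-108.09808544°, h=135.6519 m
→ lcc (R=6378137.0, λ₀=-113.3°): E=408734.2387, N=-27318.2347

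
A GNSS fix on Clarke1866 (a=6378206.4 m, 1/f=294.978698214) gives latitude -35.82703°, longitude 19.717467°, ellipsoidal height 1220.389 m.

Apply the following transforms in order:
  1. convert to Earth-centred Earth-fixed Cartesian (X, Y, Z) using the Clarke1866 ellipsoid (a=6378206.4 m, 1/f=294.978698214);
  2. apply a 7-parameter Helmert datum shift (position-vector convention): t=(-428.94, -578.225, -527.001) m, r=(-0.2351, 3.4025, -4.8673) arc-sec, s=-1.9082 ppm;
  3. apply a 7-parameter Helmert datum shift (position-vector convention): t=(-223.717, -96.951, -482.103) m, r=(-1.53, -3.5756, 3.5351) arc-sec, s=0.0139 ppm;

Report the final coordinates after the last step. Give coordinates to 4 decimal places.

X=4874101.1985 m, Y=1746347.7621 m, Z=-3714185.1650 m

start: φ=-35.827030°, λ=19.717467°, h=1220.389 m
→ ECEF (a=6378206.400, f=1/294.978698214): X=4874748.6672, Y=1747089.5195, Z=-3713172.2326
→ Helmert 7p (PV): X=4874290.4002, Y=1746388.6975, Z=-3713774.5521
→ Helmert 7p (PV): X=4874101.1985, Y=1746347.7621, Z=-3714185.1650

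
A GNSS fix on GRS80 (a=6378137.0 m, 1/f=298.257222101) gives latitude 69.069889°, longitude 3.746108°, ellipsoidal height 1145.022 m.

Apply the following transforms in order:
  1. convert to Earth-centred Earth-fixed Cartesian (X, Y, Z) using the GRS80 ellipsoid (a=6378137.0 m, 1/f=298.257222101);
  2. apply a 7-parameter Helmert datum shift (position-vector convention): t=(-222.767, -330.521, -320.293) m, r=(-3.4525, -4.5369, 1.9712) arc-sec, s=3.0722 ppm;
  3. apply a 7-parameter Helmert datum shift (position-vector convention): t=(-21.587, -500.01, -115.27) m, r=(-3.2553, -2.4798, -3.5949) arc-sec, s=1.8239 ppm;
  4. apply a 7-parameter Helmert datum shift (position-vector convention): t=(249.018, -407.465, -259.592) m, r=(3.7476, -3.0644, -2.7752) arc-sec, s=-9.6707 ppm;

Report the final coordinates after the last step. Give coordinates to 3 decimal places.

X=2280369.897 m, Y=148124.830 m, Z=5935217.629 m

start: φ=69.069889°, λ=3.746108°, h=1145.022 m
→ ECEF (a=6378137.000, f=1/298.257222101): X=2280663.0491, Y=149326.9675, Z=5935831.8184
→ Helmert 7p (PV): X=2280315.2997, Y=149118.0563, Z=5935577.4265
→ Helmert 7p (PV): X=2280229.1106, Y=148672.2518, Z=5935498.0439
→ Helmert 7p (PV): X=2280369.8968, Y=148124.8296, Z=5935217.6289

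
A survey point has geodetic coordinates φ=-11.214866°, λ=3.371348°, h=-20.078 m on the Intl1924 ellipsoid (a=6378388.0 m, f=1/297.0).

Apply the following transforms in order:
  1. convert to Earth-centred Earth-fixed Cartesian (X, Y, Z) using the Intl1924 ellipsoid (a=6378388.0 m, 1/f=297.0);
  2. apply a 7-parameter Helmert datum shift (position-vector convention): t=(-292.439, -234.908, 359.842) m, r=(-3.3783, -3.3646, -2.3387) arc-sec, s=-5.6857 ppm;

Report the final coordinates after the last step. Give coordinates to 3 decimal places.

start: φ=-11.214866°, λ=3.371348°, h=-20.078 m
→ ECEF (a=6378388.000, f=1/297.0): X=6246537.6435, Y=367978.0676, Z=-1232338.5846
→ Helmert 7p (PV): X=6246233.9627, Y=367650.0587, Z=-1231875.8696

X=6246233.963 m, Y=367650.059 m, Z=-1231875.870 m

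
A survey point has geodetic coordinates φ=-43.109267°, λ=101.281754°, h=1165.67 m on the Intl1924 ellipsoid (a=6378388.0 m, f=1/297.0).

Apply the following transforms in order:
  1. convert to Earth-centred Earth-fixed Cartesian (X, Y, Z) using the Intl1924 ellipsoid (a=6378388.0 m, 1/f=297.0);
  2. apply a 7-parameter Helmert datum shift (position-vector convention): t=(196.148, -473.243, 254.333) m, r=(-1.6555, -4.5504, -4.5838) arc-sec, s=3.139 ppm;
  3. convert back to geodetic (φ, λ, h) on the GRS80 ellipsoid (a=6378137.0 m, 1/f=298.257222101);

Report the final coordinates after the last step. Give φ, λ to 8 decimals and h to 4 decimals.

start: φ=-43.109267°, λ=101.281754°, h=1165.670 m
→ ECEF (a=6378388.000, f=1/297.0): X=-912579.4219, Y=4574595.0160, Z=-4337244.1677
→ Helmert 7p (PV): X=-912188.7933, Y=4574121.6017, Z=-4337060.2980
→ geod (Bowring, a=6378137.000): φ=-43.11056402°, λ=101.27818588°, h=853.6990 m

φ=-43.11056402°, λ=101.27818588°, h=853.6990 m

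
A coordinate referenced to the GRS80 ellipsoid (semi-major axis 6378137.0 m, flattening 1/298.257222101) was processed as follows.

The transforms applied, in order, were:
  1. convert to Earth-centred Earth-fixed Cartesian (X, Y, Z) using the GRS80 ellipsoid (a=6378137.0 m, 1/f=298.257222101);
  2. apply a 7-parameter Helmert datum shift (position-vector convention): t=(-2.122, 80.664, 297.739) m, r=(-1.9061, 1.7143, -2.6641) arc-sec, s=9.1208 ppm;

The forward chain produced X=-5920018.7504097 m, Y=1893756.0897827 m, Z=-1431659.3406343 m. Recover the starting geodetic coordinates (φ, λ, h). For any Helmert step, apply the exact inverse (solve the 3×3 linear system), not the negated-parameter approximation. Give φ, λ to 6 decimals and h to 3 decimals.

start: X=-5920018.7504, Y=1893756.0898, Z=-1431659.3406 m
→ Helmert⁻¹: X=-5919975.1898, Y=1893594.9251, Z=-1431975.7223
→ geod (Bowring, a=6378137.000): φ=-13.05840600°, λ=162.26232700°, h=1218.7280 m

φ=-13.058406°, λ=162.262327°, h=1218.728 m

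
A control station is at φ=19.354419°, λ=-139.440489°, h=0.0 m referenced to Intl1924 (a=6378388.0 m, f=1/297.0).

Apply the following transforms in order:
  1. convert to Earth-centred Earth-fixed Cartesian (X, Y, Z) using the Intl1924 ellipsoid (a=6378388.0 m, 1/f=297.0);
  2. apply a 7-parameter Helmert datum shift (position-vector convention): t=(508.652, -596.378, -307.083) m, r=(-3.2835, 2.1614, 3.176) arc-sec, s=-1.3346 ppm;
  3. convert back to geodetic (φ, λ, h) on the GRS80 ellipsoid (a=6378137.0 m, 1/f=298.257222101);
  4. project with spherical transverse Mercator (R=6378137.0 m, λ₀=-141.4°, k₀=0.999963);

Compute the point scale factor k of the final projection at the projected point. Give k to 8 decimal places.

1.00048817

start: φ=19.354419°, λ=-139.440489°, h=0.000 m
→ ECEF (a=6378388.000, f=1/297.0): X=-4573691.9922, Y=-3914525.1016, Z=2100430.5269
→ Helmert 7p (PV): X=-4573094.9517, Y=-3915153.2430, Z=2100230.8819
→ geod (Bowring, a=6378137.000): φ=19.35233759°, λ=-139.43225228°, h=132.2956 m
→ into tm (λ₀=-141.4°): φ=19.35233759°, λ−λ₀=1.96774772°
scale k = 1.00048817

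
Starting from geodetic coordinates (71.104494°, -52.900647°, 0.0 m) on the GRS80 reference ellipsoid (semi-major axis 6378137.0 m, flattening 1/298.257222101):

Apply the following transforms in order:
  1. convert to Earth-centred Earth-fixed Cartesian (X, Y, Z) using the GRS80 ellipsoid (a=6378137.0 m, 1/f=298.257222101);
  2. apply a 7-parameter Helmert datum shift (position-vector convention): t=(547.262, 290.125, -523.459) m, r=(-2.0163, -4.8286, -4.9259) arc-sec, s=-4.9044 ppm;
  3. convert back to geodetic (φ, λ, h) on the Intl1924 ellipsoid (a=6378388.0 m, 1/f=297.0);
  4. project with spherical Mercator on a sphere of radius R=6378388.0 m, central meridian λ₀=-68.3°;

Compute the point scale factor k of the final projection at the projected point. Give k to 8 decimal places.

start: φ=71.104494°, λ=-52.900647°, h=0.000 m
→ ECEF (a=6378137.000, f=1/298.257222101): X=1249667.1904, Y=-1652394.9985, Z=6012067.4865
→ Helmert 7p (PV): X=1250028.1221, Y=-1652067.8438, Z=6011559.9487
→ geod (Bowring, a=6378388.000): φ=71.10389002°, λ=-52.88722762°, h=-663.4083 m
→ into merc (λ₀=-68.3°): φ=71.10389002°, λ−λ₀=15.41277238°
scale k = 3.08781895

3.08781895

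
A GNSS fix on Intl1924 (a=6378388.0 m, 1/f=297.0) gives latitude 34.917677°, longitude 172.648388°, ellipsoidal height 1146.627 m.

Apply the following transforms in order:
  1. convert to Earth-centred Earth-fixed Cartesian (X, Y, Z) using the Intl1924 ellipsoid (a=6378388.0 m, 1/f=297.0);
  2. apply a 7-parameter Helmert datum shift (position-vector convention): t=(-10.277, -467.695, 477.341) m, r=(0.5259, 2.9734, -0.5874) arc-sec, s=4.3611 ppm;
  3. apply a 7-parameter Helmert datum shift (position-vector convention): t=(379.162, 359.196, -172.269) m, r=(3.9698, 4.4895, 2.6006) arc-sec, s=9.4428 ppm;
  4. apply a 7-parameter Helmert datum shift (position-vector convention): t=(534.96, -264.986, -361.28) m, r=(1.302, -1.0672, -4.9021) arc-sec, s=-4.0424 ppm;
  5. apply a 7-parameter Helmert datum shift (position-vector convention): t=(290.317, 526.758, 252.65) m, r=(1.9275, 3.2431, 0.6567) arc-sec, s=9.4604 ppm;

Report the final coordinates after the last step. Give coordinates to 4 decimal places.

X=-5192510.2168 m, Y=670180.9708 m, Z=3631628.5948 m

start: φ=34.917677°, λ=172.648388°, h=1146.627 m
→ ECEF (a=6378388.000, f=1/297.0): X=-5193781.5009, Y=670094.6369, Z=3631094.5733
→ Helmert 7p (PV): X=-5193760.1761, Y=669635.3971, Z=3631664.3294
→ Helmert 7p (PV): X=-5193359.4541, Y=669865.5363, Z=3631652.2885
→ Helmert 7p (PV): X=-5192806.3703, Y=669698.3437, Z=3631253.6862
→ Helmert 7p (PV): X=-5192510.2168, Y=670180.9708, Z=3631628.5948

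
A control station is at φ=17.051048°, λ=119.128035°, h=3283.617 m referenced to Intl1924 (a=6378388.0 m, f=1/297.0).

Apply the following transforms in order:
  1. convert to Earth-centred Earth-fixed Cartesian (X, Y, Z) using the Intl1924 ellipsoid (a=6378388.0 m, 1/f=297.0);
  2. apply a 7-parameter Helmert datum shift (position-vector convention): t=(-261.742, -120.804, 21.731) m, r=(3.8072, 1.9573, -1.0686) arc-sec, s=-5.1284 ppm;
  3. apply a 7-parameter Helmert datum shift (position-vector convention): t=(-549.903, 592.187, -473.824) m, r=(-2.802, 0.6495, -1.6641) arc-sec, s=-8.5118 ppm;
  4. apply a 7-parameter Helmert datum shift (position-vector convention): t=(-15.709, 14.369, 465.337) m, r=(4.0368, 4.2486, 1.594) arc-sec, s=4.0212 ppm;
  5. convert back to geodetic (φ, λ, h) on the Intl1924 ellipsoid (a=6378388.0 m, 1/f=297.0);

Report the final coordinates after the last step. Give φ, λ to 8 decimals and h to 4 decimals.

φ=17.05113579°, λ=119.13198453°, h=4017.3114 m

start: φ=17.051048°, λ=119.128035°, h=3283.617 m
→ ECEF (a=6378388.000, f=1/297.0): X=-2970675.4231, Y=5331110.1655, Z=1859220.5726
→ Helmert 7p (PV): X=-2970876.6689, Y=5330943.0946, Z=1859359.3583
→ Helmert 7p (PV): X=-2971352.4210, Y=5331539.1321, Z=1858806.6452
→ Helmert 7p (PV): X=-2971382.9929, Y=5331515.5990, Z=1859445.0041
→ geod (Bowring, a=6378388.000): φ=17.05113579°, λ=119.13198453°, h=4017.3114 m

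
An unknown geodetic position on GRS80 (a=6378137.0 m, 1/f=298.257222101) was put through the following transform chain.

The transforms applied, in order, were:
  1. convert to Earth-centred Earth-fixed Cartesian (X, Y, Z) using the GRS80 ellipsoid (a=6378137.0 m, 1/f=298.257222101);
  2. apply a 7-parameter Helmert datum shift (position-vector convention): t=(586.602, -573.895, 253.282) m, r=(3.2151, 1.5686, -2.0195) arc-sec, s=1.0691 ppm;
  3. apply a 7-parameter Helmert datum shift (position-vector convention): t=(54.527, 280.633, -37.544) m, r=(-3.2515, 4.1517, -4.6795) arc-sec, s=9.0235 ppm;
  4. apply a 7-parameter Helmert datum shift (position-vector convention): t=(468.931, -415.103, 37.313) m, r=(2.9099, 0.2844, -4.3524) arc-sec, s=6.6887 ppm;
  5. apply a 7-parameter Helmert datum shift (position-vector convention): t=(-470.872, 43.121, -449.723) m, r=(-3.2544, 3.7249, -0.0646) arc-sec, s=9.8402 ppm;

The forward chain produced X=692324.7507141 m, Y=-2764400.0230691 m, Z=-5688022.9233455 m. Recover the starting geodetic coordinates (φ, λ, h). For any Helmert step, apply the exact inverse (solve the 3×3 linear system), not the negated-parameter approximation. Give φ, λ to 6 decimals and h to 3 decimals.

φ=-63.547407°, λ=-75.940714°, h=254.708 m

start: X=692324.7507, Y=-2764400.0231, Z=-5688022.9233 m
→ Helmert⁻¹: X=692892.3817, Y=-2764325.9878, Z=-5687548.3361
→ Helmert⁻¹: X=692484.9837, Y=-2763958.0228, Z=-5687507.6592
→ Helmert⁻¹: X=692601.3946, Y=-2764108.3447, Z=-5687448.4267
→ Helmert⁻¹: X=692084.3641, Y=-2763613.3739, Z=-5687647.2878
→ geod (Bowring, a=6378137.000): φ=-63.54740700°, λ=-75.94071400°, h=254.7080 m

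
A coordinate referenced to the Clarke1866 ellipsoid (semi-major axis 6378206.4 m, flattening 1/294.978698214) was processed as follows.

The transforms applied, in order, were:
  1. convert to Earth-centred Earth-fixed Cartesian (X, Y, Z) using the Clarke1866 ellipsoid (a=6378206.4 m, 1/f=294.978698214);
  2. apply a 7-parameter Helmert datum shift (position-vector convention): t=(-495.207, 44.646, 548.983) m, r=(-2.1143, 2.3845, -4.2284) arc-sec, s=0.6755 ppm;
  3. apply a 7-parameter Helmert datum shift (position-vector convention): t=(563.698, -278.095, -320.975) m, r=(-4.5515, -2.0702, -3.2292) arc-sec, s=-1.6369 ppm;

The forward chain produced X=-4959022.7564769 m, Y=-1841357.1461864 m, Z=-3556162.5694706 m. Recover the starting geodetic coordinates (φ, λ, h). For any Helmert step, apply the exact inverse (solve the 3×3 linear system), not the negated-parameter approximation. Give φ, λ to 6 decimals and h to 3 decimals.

start: X=-4959022.7565, Y=-1841357.1462, Z=-3556162.5695 m
→ Helmert⁻¹: X=-4959601.4382, Y=-1841081.2462, Z=-3555838.2633
→ Helmert⁻¹: X=-4959024.0231, Y=-1841189.8527, Z=-3556461.0451
→ geod (Bowring, a=6378206.400): φ=-34.09427100°, λ=-159.63101100°, h=2739.7280 m

φ=-34.094271°, λ=-159.631011°, h=2739.728 m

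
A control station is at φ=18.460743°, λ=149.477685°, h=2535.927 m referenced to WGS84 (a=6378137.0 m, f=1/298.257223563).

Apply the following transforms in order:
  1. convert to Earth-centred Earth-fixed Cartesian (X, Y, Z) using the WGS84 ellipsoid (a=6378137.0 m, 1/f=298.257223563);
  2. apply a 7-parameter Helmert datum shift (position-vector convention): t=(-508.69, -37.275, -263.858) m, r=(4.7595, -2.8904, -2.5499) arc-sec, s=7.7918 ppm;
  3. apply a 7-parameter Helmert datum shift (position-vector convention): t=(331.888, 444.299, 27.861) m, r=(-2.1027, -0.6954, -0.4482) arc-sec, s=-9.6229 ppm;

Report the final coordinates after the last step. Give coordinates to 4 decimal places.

start: φ=18.460743°, λ=149.477685°, h=2535.927 m
→ ECEF (a=6378137.000, f=1/298.257223563): X=-5215416.2728, Y=3074851.6321, Z=2007624.0937
→ Helmert 7p (PV): X=-5215955.7210, Y=3074856.4649, Z=2007373.7461
→ Helmert 7p (PV): X=-5215573.7265, Y=3075302.9720, Z=2007333.3601

X=-5215573.7265 m, Y=3075302.9720 m, Z=2007333.3601 m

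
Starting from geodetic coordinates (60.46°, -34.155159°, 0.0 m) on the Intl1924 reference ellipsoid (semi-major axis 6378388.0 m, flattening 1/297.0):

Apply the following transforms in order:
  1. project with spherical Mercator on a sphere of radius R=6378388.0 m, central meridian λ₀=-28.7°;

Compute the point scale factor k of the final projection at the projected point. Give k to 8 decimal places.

2.02826977

start: φ=60.460000°, λ=-34.155159°, h=0.000 m
→ into merc (λ₀=-28.7°): φ=60.46000000°, λ−λ₀=-5.45515900°
scale k = 2.02826977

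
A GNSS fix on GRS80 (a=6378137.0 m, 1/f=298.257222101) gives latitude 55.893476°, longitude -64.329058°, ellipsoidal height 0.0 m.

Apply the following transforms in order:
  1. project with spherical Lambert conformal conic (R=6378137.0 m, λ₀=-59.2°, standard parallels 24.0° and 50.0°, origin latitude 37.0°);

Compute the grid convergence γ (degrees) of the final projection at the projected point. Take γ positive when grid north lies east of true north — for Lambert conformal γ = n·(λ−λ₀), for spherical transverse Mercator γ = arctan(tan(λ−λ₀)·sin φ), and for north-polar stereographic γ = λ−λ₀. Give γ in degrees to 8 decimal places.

start: φ=55.893476°, λ=-64.329058°, h=0.000 m
→ into lcc (λ₀=-59.2°): φ=55.89347600°, λ−λ₀=-5.12905800°
convergence γ = -3.11398296°

-3.11398296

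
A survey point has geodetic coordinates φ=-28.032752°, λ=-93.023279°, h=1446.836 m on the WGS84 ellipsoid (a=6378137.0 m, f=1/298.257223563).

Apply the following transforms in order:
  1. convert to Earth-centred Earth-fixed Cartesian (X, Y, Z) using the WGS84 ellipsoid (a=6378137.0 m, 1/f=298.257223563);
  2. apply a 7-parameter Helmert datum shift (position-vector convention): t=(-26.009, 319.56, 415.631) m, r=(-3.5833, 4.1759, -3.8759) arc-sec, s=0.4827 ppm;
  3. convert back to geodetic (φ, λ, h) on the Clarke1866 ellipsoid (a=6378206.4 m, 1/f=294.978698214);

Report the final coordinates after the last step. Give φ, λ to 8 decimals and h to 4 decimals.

φ=-28.03150754°, λ=-93.02537604°, h=956.8012 m

start: φ=-28.032752°, λ=-93.023279°, h=1446.836 m
→ ECEF (a=6378137.000, f=1/298.257223563): X=-297214.8305, Y=-5627448.8328, Z=-2980389.4863
→ Helmert 7p (PV): X=-297407.0668, Y=-5627178.1805, Z=-2979871.5148
→ geod (Bowring, a=6378206.400): φ=-28.03150754°, λ=-93.02537604°, h=956.8012 m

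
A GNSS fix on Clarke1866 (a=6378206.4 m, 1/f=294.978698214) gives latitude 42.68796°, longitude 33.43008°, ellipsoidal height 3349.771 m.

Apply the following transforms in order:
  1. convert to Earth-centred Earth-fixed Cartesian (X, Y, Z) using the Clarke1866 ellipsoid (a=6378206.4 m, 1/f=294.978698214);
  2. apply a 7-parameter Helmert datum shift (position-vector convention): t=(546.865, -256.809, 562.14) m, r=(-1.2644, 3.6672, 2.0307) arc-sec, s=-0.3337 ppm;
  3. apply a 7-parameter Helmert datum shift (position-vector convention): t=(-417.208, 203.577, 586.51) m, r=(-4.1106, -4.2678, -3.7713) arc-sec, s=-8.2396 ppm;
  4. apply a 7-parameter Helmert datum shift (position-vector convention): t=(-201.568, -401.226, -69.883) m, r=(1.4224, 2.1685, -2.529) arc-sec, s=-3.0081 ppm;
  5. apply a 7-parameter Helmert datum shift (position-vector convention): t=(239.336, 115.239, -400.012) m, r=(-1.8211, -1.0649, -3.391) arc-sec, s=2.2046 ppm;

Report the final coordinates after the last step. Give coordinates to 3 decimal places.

X=3921093.595 m, Y=2587894.195 m, Z=4304711.885 m

start: φ=42.687960°, λ=33.430080°, h=3349.771 m
→ ECEF (a=6378206.400, f=1/294.978698214): X=3920856.3315, Y=2588282.8229, Z=4304155.4871
→ Helmert 7p (PV): X=3921452.9301, Y=2588090.1358, Z=4304630.6154
→ Helmert 7p (PV): X=3920961.6647, Y=2588286.4748, Z=4305211.2177
→ Helmert 7p (PV): X=3920825.2982, Y=2587799.6999, Z=4305105.0112
→ Helmert 7p (PV): X=3921093.5952, Y=2587894.1949, Z=4304711.8851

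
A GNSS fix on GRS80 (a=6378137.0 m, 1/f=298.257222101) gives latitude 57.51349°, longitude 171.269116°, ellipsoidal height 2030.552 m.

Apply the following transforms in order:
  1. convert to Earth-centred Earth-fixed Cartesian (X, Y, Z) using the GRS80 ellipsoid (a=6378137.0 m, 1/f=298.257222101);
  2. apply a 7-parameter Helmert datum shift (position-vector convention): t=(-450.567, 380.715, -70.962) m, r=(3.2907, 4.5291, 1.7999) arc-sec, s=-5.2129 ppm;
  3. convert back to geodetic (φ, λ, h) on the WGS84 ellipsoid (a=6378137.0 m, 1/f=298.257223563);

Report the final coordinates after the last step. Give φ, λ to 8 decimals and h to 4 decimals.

φ=57.51071757°, λ=171.26559189°, h=2208.2279 m

start: φ=57.513490°, λ=171.269116°, h=2030.552 m
→ ECEF (a=6378137.000, f=1/298.257222101): X=-3395178.5729, Y=521408.4301, Z=5358542.5134
→ Helmert 7p (PV): X=-3395498.3304, Y=521671.3118, Z=5358526.4861
→ geod (Bowring, a=6378137.000): φ=57.51071757°, λ=171.26559189°, h=2208.2279 m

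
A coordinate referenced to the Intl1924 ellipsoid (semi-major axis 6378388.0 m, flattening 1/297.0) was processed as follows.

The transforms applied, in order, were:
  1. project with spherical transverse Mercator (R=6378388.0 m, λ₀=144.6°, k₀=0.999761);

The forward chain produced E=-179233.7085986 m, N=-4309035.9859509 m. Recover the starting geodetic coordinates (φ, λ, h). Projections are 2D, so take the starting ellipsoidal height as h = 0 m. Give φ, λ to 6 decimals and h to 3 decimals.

φ=-38.698325°, λ=142.536662°, h=0.000 m

start: E=-179233.7086, N=-4309035.9860 m
→ tm⁻¹: φ=-38.69832500°, λ=142.53666200°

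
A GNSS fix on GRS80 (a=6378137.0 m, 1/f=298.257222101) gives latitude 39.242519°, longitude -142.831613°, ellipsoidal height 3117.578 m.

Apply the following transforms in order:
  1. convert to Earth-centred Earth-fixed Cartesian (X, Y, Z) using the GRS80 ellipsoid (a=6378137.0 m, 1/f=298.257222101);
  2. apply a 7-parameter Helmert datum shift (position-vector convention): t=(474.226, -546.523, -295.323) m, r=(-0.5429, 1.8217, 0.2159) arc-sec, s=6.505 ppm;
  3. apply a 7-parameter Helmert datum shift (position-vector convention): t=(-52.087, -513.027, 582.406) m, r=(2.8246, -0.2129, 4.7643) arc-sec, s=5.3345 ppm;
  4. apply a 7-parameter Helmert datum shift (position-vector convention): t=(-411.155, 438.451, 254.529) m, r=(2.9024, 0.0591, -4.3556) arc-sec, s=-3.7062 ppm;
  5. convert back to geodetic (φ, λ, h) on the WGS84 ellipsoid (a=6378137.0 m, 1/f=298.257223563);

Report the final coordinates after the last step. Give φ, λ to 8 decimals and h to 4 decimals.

start: φ=39.242519°, λ=-142.831613°, h=3117.578 m
→ ECEF (a=6378137.000, f=1/298.257222101): X=-3943480.7186, Y=-2989836.8142, Z=4015177.1131
→ Helmert 7p (PV): X=-3942993.5538, Y=-2990396.3456, Z=4014950.6067
→ Helmert 7p (PV): X=-3943001.7463, Y=-2991071.3818, Z=4015509.4098
→ Helmert 7p (PV): X=-3943460.2981, Y=-2990595.0860, Z=4015708.0983
→ geod (Bowring, a=6378137.000): φ=39.24370454°, λ=-142.82447503°, h=3795.7104 m

φ=39.24370454°, λ=-142.82447503°, h=3795.7104 m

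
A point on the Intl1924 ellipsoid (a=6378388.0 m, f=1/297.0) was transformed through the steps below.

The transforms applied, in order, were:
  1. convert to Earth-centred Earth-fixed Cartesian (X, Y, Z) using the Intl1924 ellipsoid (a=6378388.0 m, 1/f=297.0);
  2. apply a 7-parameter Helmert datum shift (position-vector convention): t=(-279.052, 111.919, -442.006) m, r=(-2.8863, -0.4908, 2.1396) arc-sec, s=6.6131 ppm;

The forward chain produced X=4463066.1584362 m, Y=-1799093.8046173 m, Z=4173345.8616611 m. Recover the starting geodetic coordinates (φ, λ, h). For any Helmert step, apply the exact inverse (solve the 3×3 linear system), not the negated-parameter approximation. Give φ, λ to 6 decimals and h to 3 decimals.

φ=41.126355°, λ=-21.955904°, h=988.391 m

start: X=4463066.1584, Y=-1799093.8046, Z=4173345.8617 m
→ Helmert⁻¹: X=4463306.9611, Y=-1799298.5272, Z=4173724.4680
→ geod (Bowring, a=6378388.000): φ=41.12635500°, λ=-21.95590400°, h=988.3910 m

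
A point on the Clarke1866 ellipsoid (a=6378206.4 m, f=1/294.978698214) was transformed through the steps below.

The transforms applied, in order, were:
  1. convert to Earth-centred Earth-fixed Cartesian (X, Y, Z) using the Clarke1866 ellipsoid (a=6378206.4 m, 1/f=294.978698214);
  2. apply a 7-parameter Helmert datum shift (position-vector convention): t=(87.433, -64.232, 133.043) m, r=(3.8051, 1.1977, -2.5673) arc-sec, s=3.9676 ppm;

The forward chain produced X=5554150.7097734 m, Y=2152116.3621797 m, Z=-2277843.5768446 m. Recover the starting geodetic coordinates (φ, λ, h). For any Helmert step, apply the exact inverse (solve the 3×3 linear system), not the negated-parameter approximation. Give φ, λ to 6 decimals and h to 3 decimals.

start: X=5554150.7098, Y=2152116.3622, Z=-2277843.5768 m
→ Helmert⁻¹: X=5554027.6803, Y=2152199.1608, Z=-2277975.0347
→ geod (Bowring, a=6378206.400): φ=-21.05892600°, λ=21.18147000°, h=1739.3940 m

φ=-21.058926°, λ=21.181470°, h=1739.394 m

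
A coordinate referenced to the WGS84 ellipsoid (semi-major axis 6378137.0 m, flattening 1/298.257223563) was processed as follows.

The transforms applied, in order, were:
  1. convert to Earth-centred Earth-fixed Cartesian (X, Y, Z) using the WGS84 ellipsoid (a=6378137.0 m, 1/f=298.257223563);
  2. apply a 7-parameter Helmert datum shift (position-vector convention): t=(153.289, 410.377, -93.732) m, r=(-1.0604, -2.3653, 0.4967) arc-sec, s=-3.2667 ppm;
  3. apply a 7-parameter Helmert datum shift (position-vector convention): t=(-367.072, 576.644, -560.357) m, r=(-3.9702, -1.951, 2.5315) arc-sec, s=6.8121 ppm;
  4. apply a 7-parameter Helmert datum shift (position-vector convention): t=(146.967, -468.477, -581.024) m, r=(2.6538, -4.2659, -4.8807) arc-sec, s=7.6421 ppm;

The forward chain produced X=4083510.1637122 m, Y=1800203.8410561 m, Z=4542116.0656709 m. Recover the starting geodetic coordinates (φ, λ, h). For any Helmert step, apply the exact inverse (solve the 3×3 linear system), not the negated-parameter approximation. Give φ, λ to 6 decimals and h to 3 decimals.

φ=45.704395°, λ=23.782630°, h=1101.261 m

start: X=4083510.1637, Y=1800203.8411, Z=4542116.0657 m
→ Helmert⁻¹: X=4083383.3277, Y=1800813.6239, Z=4542554.7538
→ Helmert⁻¹: X=4083787.6452, Y=1800087.1505, Z=4543080.1837
→ Helmert⁻¹: X=4083704.1276, Y=1799649.4625, Z=4543151.1798
→ geod (Bowring, a=6378137.000): φ=45.70439500°, λ=23.78263000°, h=1101.2610 m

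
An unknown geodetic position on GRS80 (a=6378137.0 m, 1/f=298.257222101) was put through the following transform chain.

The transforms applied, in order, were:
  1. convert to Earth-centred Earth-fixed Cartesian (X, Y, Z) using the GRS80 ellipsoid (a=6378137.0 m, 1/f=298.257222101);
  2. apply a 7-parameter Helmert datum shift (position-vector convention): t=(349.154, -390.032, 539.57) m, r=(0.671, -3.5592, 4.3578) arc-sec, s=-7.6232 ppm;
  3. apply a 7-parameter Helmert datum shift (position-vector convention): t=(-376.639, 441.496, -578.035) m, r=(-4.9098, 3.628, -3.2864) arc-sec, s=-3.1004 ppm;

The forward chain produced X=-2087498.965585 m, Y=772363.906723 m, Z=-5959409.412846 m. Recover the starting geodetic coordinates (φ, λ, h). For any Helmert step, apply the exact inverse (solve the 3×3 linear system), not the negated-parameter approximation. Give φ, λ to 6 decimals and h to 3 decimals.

start: X=-2087498.9656, Y=772363.9067, Z=-5959409.4128 m
→ Helmert⁻¹: X=-2087036.2875, Y=772033.3926, Z=-5958868.1846
→ Helmert⁻¹: X=-2087487.8671, Y=772454.0292, Z=-5959419.6770
→ geod (Bowring, a=6378137.000): φ=-69.64528600°, λ=159.69351000°, h=2164.1830 m

φ=-69.645286°, λ=159.693510°, h=2164.183 m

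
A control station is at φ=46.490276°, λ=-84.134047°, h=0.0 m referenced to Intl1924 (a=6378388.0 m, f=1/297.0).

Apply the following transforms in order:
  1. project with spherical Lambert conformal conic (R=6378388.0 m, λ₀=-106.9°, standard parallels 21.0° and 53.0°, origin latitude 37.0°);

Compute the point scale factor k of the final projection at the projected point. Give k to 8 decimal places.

0.97329943

start: φ=46.490276°, λ=-84.134047°, h=0.000 m
→ into lcc (λ₀=-106.9°): φ=46.49027600°, λ−λ₀=22.76595300°
scale k = 0.97329943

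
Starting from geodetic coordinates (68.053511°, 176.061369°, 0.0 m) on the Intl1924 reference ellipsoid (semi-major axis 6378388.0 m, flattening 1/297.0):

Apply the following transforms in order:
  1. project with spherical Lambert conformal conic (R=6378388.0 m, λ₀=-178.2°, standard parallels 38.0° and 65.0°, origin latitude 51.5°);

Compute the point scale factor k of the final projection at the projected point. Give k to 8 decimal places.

start: φ=68.053511°, λ=176.061369°, h=0.000 m
→ into lcc (λ₀=-178.2°): φ=68.05351100°, λ−λ₀=-5.73863100°
scale k = 1.01718284

1.01718284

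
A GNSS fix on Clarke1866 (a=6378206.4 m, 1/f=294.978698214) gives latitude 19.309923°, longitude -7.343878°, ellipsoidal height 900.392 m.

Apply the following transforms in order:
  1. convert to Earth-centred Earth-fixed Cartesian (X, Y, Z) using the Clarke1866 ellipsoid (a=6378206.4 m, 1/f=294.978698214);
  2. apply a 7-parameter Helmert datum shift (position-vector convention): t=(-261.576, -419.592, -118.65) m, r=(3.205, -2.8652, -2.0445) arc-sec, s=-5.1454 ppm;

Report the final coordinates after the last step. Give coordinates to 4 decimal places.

start: φ=19.309923°, λ=-7.343878°, h=900.392 m
→ ECEF (a=6378206.400, f=1/294.978698214): X=5973067.3807, Y=-769817.3691, Z=2095928.9606
→ Helmert 7p (PV): X=5972738.3264, Y=-770324.7719, Z=2095870.5354

X=5972738.3264 m, Y=-770324.7719 m, Z=2095870.5354 m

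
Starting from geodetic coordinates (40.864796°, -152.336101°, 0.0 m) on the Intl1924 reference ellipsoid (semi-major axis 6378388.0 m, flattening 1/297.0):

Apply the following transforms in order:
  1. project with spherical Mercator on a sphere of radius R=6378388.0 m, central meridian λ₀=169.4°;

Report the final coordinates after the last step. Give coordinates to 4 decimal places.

start: φ=40.864796°, λ=-152.336101°, h=0.000 m
→ merc (R=6378388.0, λ₀=169.4°): E=4259685.3780, N=4992615.9801

E=4259685.3780 m, N=4992615.9801 m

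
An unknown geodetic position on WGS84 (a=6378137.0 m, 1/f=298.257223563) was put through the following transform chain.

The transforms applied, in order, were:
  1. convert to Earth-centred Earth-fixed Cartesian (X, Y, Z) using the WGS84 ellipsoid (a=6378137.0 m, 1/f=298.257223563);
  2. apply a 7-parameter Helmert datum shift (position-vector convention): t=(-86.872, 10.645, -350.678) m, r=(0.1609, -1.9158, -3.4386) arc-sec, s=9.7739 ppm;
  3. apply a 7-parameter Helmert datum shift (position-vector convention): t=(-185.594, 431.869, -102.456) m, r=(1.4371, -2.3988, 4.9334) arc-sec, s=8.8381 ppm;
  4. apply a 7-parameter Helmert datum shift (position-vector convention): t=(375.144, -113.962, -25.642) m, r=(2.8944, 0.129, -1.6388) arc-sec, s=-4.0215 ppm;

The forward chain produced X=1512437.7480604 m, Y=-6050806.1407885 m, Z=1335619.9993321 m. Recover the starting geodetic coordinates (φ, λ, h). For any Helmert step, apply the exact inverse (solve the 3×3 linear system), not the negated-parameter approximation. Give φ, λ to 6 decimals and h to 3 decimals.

start: X=1512437.7481, Y=-6050806.1408, Z=1335619.9993 m
→ Helmert⁻¹: X=1512115.9229, Y=-6050685.7541, Z=1335736.8643
→ Helmert⁻¹: X=1512158.9580, Y=-6051091.0035, Z=1335852.0876
→ Helmert⁻¹: X=1512344.3354, Y=-6051016.2519, Z=1336180.3793
→ geod (Bowring, a=6378137.000): φ=12.17072800°, λ=-75.96740800°, h=1470.4200 m

φ=12.170728°, λ=-75.967408°, h=1470.420 m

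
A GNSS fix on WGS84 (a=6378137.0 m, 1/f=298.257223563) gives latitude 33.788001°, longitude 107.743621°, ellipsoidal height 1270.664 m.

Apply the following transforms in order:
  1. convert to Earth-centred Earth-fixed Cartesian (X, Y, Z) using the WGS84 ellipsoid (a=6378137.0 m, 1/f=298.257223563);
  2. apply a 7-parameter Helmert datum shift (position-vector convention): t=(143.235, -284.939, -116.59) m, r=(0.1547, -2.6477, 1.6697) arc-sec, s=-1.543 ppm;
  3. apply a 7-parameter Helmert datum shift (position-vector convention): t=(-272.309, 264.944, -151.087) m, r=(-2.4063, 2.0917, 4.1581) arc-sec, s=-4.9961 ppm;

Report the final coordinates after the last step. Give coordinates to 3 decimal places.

X=-1617753.276 m, Y=5054891.746 m, Z=3527283.801 m

start: φ=33.788001°, λ=107.743621°, h=1270.664 m
→ ECEF (a=6378137.000, f=1/298.257223563): X=-1617482.4527, Y=5054951.9868, Z=3527634.0822
→ Helmert 7p (PV): X=-1617422.9235, Y=5054643.5089, Z=3527495.0777
→ Helmert 7p (PV): X=-1617753.2763, Y=5054891.7457, Z=3527283.8014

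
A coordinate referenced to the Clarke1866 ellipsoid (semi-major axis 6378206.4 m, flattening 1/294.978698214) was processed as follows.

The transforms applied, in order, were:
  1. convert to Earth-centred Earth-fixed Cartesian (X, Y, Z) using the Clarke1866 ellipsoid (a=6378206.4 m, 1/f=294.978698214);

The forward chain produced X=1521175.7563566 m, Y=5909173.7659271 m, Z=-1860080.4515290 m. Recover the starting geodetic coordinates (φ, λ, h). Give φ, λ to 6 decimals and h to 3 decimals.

φ=-17.062108°, λ=75.564004°, h=2685.234 m

start: X=1521175.7564, Y=5909173.7659, Z=-1860080.4515 m
→ geod (Bowring, a=6378206.400): φ=-17.06210800°, λ=75.56400400°, h=2685.2340 m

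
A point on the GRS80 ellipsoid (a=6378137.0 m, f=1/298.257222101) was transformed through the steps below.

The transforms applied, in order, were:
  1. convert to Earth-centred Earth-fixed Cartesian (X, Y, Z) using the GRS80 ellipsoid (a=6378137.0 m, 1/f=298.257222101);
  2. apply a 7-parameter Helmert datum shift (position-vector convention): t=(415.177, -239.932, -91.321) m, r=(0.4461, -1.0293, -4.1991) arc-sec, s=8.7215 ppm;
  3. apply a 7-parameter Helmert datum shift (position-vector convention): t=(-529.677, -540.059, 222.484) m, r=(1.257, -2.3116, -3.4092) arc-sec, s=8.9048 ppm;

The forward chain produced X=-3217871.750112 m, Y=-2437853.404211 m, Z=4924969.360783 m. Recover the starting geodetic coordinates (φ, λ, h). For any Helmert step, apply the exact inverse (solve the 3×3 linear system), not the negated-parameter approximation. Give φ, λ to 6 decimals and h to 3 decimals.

start: X=-3217871.7501, Y=-2437853.4042, Z=4924969.3608 m
→ Helmert⁻¹: X=-3217217.9475, Y=-2437314.8047, Z=4924753.9318
→ Helmert⁻¹: X=-3217530.8722, Y=-2437108.4686, Z=4924823.6280
→ geod (Bowring, a=6378137.000): φ=50.85078900°, λ=-142.85800800°, h=2246.3340 m

φ=50.850789°, λ=-142.858008°, h=2246.334 m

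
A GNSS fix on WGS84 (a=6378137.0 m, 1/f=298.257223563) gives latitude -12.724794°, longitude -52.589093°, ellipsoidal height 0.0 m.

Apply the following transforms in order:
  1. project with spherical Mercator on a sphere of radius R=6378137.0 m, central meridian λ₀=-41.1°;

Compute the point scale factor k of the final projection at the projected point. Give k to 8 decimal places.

1.02517910

start: φ=-12.724794°, λ=-52.589093°, h=0.000 m
→ into merc (λ₀=-41.1°): φ=-12.72479400°, λ−λ₀=-11.48909300°
scale k = 1.02517910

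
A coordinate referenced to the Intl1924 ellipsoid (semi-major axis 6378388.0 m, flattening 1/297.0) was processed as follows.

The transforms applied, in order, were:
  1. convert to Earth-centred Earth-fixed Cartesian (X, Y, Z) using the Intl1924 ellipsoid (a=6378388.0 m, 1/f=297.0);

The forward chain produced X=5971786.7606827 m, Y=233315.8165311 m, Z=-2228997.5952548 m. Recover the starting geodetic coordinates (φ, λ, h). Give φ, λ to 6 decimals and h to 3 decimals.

φ=-20.580826°, λ=2.237390°, h=2733.872 m

start: X=5971786.7607, Y=233315.8165, Z=-2228997.5953 m
→ geod (Bowring, a=6378388.000): φ=-20.58082600°, λ=2.23739000°, h=2733.8720 m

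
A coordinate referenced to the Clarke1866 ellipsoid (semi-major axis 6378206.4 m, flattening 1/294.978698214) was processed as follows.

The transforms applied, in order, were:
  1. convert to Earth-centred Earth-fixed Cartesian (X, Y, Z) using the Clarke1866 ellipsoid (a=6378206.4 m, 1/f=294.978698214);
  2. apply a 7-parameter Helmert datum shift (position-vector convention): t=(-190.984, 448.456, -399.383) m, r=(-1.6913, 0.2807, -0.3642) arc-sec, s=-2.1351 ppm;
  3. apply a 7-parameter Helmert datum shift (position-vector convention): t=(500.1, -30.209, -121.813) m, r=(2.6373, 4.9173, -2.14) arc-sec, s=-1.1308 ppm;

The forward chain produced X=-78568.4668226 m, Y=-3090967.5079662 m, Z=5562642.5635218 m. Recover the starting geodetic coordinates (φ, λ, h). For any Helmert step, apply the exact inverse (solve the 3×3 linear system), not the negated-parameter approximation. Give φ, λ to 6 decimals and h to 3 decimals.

start: X=-78568.4668, Y=-3090967.5080, Z=5562642.5635 m
→ Helmert⁻¹: X=-79169.2043, Y=-3090870.4896, Z=5562808.2994
→ Helmert⁻¹: X=-78980.5013, Y=-3091371.3016, Z=5563194.1047
→ geod (Bowring, a=6378206.400): φ=61.09675400°, λ=-91.46351400°, h=3231.3190 m

φ=61.096754°, λ=-91.463514°, h=3231.319 m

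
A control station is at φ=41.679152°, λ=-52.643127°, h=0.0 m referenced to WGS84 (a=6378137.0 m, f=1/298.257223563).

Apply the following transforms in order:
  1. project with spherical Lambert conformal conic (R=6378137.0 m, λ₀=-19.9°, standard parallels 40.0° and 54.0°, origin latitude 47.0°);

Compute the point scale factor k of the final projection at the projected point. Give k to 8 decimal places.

0.99693543

start: φ=41.679152°, λ=-52.643127°, h=0.000 m
→ into lcc (λ₀=-19.9°): φ=41.67915200°, λ−λ₀=-32.74312700°
scale k = 0.99693543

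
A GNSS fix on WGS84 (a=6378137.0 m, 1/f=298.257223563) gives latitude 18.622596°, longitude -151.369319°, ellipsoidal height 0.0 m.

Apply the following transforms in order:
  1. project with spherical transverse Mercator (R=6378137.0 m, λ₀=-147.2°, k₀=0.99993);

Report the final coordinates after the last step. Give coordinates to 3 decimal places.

start: φ=18.622596°, λ=-151.369319°, h=0.000 m
→ tm (R=6378137.0, λ₀=-147.2°): E=-440104.4235, N=2078032.5368

E=-440104.424 m, N=2078032.537 m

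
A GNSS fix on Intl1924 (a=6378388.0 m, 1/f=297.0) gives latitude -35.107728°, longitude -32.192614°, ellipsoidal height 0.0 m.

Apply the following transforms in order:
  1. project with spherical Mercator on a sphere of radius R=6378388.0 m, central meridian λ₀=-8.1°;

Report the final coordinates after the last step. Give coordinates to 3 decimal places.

E=-2682083.067 m, N=-4178695.041 m

start: φ=-35.107728°, λ=-32.192614°, h=0.000 m
→ merc (R=6378388.0, λ₀=-8.1°): E=-2682083.0667, N=-4178695.0415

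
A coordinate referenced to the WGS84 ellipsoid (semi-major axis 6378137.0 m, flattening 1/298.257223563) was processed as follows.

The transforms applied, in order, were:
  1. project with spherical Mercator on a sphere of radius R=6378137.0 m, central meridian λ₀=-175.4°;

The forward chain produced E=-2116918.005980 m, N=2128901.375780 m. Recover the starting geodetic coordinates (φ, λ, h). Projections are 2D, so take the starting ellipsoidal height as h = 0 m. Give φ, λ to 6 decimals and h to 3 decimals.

φ=18.778723°, λ=165.583402°, h=0.000 m

start: E=-2116918.0060, N=2128901.3758 m
→ merc⁻¹: φ=18.77872300°, λ=165.58340200°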